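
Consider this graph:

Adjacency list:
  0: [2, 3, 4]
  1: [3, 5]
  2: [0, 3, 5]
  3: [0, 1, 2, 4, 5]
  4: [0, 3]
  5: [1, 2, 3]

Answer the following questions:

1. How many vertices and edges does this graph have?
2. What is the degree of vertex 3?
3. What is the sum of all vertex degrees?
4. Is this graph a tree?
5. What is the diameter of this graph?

Count: 6 vertices, 9 edges.
Vertex 3 has neighbors [0, 1, 2, 4, 5], degree = 5.
Handshaking lemma: 2 * 9 = 18.
A tree on 6 vertices has 5 edges. This graph has 9 edges (4 extra). Not a tree.
Diameter (longest shortest path) = 2.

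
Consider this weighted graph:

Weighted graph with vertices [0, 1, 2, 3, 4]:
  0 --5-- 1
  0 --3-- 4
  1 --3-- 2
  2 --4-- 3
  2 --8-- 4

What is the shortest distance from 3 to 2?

Using Dijkstra's algorithm from vertex 3:
Shortest path: 3 -> 2
Total weight: 4 = 4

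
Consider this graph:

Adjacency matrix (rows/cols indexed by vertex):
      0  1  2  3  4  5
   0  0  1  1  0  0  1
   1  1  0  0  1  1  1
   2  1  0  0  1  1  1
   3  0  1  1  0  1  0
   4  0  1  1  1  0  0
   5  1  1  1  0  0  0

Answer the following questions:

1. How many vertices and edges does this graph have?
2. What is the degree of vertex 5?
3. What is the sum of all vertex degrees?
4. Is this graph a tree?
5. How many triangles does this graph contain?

Count: 6 vertices, 10 edges.
Vertex 5 has neighbors [0, 1, 2], degree = 3.
Handshaking lemma: 2 * 10 = 20.
A tree on 6 vertices has 5 edges. This graph has 10 edges (5 extra). Not a tree.
Number of triangles = 4.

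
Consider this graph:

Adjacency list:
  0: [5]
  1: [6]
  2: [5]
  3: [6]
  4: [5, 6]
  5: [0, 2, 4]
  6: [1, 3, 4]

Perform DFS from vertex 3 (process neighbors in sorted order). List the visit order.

DFS from vertex 3 (neighbors processed in ascending order):
Visit order: 3, 6, 1, 4, 5, 0, 2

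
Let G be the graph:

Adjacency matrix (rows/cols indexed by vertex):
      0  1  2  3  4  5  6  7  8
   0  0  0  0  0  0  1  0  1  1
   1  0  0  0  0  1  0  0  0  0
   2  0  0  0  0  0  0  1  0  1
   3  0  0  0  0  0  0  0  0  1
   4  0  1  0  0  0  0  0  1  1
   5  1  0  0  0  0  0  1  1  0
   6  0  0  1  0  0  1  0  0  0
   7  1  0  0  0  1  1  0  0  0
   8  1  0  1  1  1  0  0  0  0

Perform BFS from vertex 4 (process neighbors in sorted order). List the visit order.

BFS from vertex 4 (neighbors processed in ascending order):
Visit order: 4, 1, 7, 8, 0, 5, 2, 3, 6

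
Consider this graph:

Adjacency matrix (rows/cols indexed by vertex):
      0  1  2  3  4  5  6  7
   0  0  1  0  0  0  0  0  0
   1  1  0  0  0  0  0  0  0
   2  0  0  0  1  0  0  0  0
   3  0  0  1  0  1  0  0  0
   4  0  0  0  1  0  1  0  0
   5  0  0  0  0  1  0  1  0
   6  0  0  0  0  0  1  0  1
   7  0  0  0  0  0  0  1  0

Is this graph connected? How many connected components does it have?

Checking connectivity: the graph has 2 connected component(s).
Components: [[0, 1], [2, 3, 4, 5, 6, 7]]. The graph is NOT connected.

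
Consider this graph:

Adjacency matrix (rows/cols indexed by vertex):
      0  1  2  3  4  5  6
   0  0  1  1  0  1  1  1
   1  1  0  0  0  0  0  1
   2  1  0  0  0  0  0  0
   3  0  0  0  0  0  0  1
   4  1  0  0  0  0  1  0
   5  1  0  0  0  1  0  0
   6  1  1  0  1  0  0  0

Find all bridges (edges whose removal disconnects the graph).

A bridge is an edge whose removal increases the number of connected components.
Bridges found: (0,2), (3,6)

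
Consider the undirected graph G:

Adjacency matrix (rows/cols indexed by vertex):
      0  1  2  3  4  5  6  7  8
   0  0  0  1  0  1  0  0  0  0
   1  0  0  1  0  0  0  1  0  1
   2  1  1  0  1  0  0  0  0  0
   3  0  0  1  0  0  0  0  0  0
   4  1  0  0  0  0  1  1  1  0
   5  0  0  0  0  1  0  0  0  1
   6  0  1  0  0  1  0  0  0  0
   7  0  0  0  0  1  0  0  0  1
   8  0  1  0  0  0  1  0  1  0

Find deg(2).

Vertex 2 has neighbors [0, 1, 3], so deg(2) = 3.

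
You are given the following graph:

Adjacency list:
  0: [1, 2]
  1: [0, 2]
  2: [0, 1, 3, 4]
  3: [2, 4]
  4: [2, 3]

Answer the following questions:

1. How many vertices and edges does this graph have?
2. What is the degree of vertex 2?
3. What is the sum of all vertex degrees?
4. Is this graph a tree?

Count: 5 vertices, 6 edges.
Vertex 2 has neighbors [0, 1, 3, 4], degree = 4.
Handshaking lemma: 2 * 6 = 12.
A tree on 5 vertices has 4 edges. This graph has 6 edges (2 extra). Not a tree.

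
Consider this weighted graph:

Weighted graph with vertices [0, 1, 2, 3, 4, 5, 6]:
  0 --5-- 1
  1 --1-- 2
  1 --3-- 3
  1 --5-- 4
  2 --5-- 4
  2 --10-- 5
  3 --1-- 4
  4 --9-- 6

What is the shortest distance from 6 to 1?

Using Dijkstra's algorithm from vertex 6:
Shortest path: 6 -> 4 -> 3 -> 1
Total weight: 9 + 1 + 3 = 13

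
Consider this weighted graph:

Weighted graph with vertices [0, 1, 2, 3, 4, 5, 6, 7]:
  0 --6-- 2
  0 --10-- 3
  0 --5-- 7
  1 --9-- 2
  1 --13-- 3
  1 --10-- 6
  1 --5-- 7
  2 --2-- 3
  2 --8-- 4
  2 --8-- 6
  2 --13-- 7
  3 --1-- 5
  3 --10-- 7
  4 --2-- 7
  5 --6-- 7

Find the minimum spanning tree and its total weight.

Applying Kruskal's algorithm (sort edges by weight, add if no cycle):
  Add (3,5) w=1
  Add (2,3) w=2
  Add (4,7) w=2
  Add (0,7) w=5
  Add (1,7) w=5
  Add (0,2) w=6
  Skip (5,7) w=6 (creates cycle)
  Skip (2,4) w=8 (creates cycle)
  Add (2,6) w=8
  Skip (1,2) w=9 (creates cycle)
  Skip (0,3) w=10 (creates cycle)
  Skip (1,6) w=10 (creates cycle)
  Skip (3,7) w=10 (creates cycle)
  Skip (1,3) w=13 (creates cycle)
  Skip (2,7) w=13 (creates cycle)
MST weight = 29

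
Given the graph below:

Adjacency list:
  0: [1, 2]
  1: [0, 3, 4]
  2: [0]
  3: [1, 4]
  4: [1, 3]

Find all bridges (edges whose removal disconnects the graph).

A bridge is an edge whose removal increases the number of connected components.
Bridges found: (0,1), (0,2)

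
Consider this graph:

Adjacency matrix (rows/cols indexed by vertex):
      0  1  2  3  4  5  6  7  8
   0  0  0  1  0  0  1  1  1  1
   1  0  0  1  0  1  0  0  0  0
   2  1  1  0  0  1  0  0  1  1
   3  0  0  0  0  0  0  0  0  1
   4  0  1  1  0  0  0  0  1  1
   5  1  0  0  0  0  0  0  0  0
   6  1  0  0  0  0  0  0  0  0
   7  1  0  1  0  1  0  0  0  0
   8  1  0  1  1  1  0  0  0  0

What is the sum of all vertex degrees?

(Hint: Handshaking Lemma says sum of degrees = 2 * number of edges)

Count edges: 13 edges.
By Handshaking Lemma: sum of degrees = 2 * 13 = 26.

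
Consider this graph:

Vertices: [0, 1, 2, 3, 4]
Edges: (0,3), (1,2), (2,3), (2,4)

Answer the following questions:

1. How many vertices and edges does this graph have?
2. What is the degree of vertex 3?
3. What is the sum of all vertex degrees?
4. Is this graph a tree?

Count: 5 vertices, 4 edges.
Vertex 3 has neighbors [0, 2], degree = 2.
Handshaking lemma: 2 * 4 = 8.
A graph is a tree iff it is connected and has exactly n-1 edges. This graph is connected (all 5 vertices in one component) and has 5-1 = 4 edges. It is a tree.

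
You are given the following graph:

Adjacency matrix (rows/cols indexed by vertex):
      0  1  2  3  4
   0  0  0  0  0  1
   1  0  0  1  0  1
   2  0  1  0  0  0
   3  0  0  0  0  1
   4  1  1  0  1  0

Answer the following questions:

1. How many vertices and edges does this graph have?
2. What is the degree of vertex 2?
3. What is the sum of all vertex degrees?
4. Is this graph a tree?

Count: 5 vertices, 4 edges.
Vertex 2 has neighbors [1], degree = 1.
Handshaking lemma: 2 * 4 = 8.
A graph is a tree iff it is connected and has exactly n-1 edges. This graph is connected (all 5 vertices in one component) and has 5-1 = 4 edges. It is a tree.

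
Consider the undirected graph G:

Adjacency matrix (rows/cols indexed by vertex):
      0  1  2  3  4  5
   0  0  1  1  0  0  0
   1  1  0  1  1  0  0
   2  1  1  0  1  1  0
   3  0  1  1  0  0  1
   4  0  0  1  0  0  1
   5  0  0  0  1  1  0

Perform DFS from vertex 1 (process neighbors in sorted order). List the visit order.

DFS from vertex 1 (neighbors processed in ascending order):
Visit order: 1, 0, 2, 3, 5, 4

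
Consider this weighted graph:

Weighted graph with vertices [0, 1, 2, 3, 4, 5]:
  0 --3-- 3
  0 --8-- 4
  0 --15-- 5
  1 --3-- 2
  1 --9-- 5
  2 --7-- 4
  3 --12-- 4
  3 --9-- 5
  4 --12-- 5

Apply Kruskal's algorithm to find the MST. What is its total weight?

Applying Kruskal's algorithm (sort edges by weight, add if no cycle):
  Add (0,3) w=3
  Add (1,2) w=3
  Add (2,4) w=7
  Add (0,4) w=8
  Add (1,5) w=9
  Skip (3,5) w=9 (creates cycle)
  Skip (3,4) w=12 (creates cycle)
  Skip (4,5) w=12 (creates cycle)
  Skip (0,5) w=15 (creates cycle)
MST weight = 30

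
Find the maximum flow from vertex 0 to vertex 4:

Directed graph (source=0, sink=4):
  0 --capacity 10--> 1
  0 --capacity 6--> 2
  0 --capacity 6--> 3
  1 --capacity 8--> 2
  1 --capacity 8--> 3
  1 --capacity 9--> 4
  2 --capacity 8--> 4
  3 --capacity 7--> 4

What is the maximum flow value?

Computing max flow:
  Flow on (0->1): 10/10
  Flow on (0->2): 6/6
  Flow on (0->3): 6/6
  Flow on (1->2): 1/8
  Flow on (1->4): 9/9
  Flow on (2->4): 7/8
  Flow on (3->4): 6/7
Maximum flow = 22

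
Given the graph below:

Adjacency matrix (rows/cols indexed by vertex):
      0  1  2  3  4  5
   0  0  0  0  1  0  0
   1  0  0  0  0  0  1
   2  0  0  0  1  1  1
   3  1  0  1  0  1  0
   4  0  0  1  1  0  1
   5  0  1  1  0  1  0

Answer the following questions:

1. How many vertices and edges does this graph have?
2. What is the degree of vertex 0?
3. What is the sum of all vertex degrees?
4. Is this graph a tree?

Count: 6 vertices, 7 edges.
Vertex 0 has neighbors [3], degree = 1.
Handshaking lemma: 2 * 7 = 14.
A tree on 6 vertices has 5 edges. This graph has 7 edges (2 extra). Not a tree.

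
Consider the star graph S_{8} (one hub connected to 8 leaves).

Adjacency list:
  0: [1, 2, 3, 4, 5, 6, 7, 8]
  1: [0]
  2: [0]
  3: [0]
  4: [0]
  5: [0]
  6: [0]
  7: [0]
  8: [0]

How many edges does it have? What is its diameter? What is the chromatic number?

Star graph S_{8}: the hub connects to all 8 leaves.
Edges = 8.
Diameter = 2 (any leaf to hub is 1, leaf to leaf through hub is 2).
Star graphs are bipartite (hub vs leaves), so chromatic number = 2.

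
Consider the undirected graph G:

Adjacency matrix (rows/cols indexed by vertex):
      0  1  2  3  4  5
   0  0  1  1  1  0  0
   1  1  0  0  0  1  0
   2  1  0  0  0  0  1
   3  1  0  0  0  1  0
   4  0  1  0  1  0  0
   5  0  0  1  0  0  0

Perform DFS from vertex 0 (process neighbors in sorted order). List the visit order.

DFS from vertex 0 (neighbors processed in ascending order):
Visit order: 0, 1, 4, 3, 2, 5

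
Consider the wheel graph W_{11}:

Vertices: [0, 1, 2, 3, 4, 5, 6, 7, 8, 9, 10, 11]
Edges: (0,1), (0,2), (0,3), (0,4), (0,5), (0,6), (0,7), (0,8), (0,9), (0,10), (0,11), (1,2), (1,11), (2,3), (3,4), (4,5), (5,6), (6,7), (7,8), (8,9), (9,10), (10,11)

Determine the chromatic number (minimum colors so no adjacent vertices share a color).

W_{11} = C_{11} plus a hub adjacent to every cycle vertex.
The outer cycle needs 3 colors (odd cycle); the hub is adjacent to all of them so needs a fresh color.
Chromatic number = 3 + 1 = 4.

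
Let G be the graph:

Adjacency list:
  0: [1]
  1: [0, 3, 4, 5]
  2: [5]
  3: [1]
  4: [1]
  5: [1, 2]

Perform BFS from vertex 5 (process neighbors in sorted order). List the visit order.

BFS from vertex 5 (neighbors processed in ascending order):
Visit order: 5, 1, 2, 0, 3, 4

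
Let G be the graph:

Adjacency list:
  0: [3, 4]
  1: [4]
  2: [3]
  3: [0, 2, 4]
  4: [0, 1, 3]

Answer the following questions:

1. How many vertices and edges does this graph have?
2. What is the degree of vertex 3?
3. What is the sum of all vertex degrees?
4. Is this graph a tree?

Count: 5 vertices, 5 edges.
Vertex 3 has neighbors [0, 2, 4], degree = 3.
Handshaking lemma: 2 * 5 = 10.
A tree on 5 vertices has 4 edges. This graph has 5 edges (1 extra). Not a tree.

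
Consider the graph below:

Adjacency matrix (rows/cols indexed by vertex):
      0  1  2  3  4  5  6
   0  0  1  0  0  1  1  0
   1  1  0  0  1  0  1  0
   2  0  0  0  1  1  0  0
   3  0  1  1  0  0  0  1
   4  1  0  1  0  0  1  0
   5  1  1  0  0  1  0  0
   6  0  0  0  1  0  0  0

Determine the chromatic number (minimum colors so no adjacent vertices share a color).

The graph has a maximum clique of size 3 (lower bound on chromatic number).
A valid 3-coloring: {0: 0, 1: 1, 2: 2, 3: 0, 4: 1, 5: 2, 6: 1}.
Chromatic number = 3.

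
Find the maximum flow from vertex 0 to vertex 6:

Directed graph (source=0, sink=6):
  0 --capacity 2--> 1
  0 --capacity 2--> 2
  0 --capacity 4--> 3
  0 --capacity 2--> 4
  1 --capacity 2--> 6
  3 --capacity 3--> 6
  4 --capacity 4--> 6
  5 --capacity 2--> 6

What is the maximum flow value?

Computing max flow:
  Flow on (0->1): 2/2
  Flow on (0->3): 3/4
  Flow on (0->4): 2/2
  Flow on (1->6): 2/2
  Flow on (3->6): 3/3
  Flow on (4->6): 2/4
Maximum flow = 7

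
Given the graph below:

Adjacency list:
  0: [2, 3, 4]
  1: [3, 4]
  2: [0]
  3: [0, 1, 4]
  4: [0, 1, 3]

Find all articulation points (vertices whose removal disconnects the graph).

An articulation point is a vertex whose removal disconnects the graph.
Articulation points: [0]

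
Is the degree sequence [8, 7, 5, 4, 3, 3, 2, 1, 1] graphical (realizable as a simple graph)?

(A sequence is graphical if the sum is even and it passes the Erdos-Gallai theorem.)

Sum of degrees = 34. Sum is even but fails Erdos-Gallai. The sequence is NOT graphical.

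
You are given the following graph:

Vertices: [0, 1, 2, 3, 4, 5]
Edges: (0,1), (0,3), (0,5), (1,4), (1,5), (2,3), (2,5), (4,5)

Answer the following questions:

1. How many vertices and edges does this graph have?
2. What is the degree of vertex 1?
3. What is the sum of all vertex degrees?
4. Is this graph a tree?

Count: 6 vertices, 8 edges.
Vertex 1 has neighbors [0, 4, 5], degree = 3.
Handshaking lemma: 2 * 8 = 16.
A tree on 6 vertices has 5 edges. This graph has 8 edges (3 extra). Not a tree.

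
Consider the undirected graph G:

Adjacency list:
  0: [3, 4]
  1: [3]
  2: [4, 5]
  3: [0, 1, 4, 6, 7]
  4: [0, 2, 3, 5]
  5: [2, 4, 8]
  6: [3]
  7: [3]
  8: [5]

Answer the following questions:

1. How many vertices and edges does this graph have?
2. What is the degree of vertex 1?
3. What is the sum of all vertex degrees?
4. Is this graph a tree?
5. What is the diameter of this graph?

Count: 9 vertices, 10 edges.
Vertex 1 has neighbors [3], degree = 1.
Handshaking lemma: 2 * 10 = 20.
A tree on 9 vertices has 8 edges. This graph has 10 edges (2 extra). Not a tree.
Diameter (longest shortest path) = 4.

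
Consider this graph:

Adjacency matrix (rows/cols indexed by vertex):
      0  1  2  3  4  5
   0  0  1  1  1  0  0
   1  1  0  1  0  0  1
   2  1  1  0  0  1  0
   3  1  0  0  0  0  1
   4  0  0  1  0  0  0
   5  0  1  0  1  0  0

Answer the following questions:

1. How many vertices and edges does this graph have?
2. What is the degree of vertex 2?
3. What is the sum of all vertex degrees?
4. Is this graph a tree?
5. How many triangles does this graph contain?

Count: 6 vertices, 7 edges.
Vertex 2 has neighbors [0, 1, 4], degree = 3.
Handshaking lemma: 2 * 7 = 14.
A tree on 6 vertices has 5 edges. This graph has 7 edges (2 extra). Not a tree.
Number of triangles = 1.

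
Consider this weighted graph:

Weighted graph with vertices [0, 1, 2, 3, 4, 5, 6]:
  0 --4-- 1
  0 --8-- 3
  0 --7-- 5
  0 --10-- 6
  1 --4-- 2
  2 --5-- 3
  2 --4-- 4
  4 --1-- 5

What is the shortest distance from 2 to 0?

Using Dijkstra's algorithm from vertex 2:
Shortest path: 2 -> 1 -> 0
Total weight: 4 + 4 = 8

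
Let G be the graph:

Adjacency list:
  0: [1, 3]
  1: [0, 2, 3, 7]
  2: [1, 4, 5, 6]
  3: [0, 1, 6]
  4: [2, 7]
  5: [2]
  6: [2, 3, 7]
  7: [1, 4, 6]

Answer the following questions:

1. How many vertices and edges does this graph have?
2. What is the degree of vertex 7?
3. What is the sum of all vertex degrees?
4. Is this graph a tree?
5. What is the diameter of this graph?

Count: 8 vertices, 11 edges.
Vertex 7 has neighbors [1, 4, 6], degree = 3.
Handshaking lemma: 2 * 11 = 22.
A tree on 8 vertices has 7 edges. This graph has 11 edges (4 extra). Not a tree.
Diameter (longest shortest path) = 3.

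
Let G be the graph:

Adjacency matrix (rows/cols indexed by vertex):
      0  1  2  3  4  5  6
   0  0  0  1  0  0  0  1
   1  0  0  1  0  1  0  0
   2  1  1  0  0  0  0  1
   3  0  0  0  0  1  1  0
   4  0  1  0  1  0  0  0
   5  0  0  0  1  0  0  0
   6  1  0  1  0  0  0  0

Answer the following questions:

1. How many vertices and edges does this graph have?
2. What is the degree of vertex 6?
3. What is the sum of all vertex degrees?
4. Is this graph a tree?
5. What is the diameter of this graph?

Count: 7 vertices, 7 edges.
Vertex 6 has neighbors [0, 2], degree = 2.
Handshaking lemma: 2 * 7 = 14.
A tree on 7 vertices has 6 edges. This graph has 7 edges (1 extra). Not a tree.
Diameter (longest shortest path) = 5.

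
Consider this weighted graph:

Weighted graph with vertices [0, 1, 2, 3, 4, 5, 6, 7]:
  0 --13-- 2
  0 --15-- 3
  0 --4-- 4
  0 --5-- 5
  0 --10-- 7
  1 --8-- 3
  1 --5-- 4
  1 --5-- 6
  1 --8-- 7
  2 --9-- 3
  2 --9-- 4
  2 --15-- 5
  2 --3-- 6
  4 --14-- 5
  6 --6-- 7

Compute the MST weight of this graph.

Applying Kruskal's algorithm (sort edges by weight, add if no cycle):
  Add (2,6) w=3
  Add (0,4) w=4
  Add (0,5) w=5
  Add (1,6) w=5
  Add (1,4) w=5
  Add (6,7) w=6
  Add (1,3) w=8
  Skip (1,7) w=8 (creates cycle)
  Skip (2,4) w=9 (creates cycle)
  Skip (2,3) w=9 (creates cycle)
  Skip (0,7) w=10 (creates cycle)
  Skip (0,2) w=13 (creates cycle)
  Skip (4,5) w=14 (creates cycle)
  Skip (0,3) w=15 (creates cycle)
  Skip (2,5) w=15 (creates cycle)
MST weight = 36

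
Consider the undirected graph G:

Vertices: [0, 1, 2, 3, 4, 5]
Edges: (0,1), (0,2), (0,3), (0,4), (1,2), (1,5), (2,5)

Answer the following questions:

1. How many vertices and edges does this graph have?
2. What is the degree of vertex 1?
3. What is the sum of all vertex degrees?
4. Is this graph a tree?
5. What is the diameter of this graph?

Count: 6 vertices, 7 edges.
Vertex 1 has neighbors [0, 2, 5], degree = 3.
Handshaking lemma: 2 * 7 = 14.
A tree on 6 vertices has 5 edges. This graph has 7 edges (2 extra). Not a tree.
Diameter (longest shortest path) = 3.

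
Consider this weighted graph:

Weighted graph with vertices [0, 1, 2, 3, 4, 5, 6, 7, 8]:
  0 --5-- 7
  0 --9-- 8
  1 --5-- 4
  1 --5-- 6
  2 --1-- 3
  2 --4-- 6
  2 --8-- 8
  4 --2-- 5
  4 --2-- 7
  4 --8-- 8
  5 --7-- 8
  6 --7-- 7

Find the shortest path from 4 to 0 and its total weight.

Using Dijkstra's algorithm from vertex 4:
Shortest path: 4 -> 7 -> 0
Total weight: 2 + 5 = 7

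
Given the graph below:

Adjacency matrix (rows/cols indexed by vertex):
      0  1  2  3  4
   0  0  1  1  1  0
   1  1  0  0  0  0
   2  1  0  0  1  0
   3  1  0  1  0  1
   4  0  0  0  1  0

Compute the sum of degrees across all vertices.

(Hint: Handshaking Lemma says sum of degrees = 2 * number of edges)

Count edges: 5 edges.
By Handshaking Lemma: sum of degrees = 2 * 5 = 10.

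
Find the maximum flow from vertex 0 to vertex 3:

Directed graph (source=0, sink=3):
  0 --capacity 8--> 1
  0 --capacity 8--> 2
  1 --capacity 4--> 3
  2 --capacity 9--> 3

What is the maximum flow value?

Computing max flow:
  Flow on (0->1): 4/8
  Flow on (0->2): 8/8
  Flow on (1->3): 4/4
  Flow on (2->3): 8/9
Maximum flow = 12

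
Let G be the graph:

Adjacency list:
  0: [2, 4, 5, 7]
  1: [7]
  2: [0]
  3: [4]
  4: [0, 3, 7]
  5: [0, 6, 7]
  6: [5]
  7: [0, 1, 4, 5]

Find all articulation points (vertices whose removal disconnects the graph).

An articulation point is a vertex whose removal disconnects the graph.
Articulation points: [0, 4, 5, 7]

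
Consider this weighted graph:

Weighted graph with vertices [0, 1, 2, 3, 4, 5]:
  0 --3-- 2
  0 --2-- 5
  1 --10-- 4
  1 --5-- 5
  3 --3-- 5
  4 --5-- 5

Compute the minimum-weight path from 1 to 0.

Using Dijkstra's algorithm from vertex 1:
Shortest path: 1 -> 5 -> 0
Total weight: 5 + 2 = 7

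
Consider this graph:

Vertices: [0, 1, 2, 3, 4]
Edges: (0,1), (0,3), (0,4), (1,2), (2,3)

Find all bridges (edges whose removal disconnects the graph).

A bridge is an edge whose removal increases the number of connected components.
Bridges found: (0,4)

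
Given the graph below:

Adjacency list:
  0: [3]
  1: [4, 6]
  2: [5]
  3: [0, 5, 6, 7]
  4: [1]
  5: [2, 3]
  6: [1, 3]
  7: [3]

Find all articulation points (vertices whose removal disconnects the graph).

An articulation point is a vertex whose removal disconnects the graph.
Articulation points: [1, 3, 5, 6]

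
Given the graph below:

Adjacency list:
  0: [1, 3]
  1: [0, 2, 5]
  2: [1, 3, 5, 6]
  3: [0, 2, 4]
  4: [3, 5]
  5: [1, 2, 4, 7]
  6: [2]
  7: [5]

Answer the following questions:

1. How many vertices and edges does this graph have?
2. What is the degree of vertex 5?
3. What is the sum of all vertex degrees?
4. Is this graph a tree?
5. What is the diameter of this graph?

Count: 8 vertices, 10 edges.
Vertex 5 has neighbors [1, 2, 4, 7], degree = 4.
Handshaking lemma: 2 * 10 = 20.
A tree on 8 vertices has 7 edges. This graph has 10 edges (3 extra). Not a tree.
Diameter (longest shortest path) = 3.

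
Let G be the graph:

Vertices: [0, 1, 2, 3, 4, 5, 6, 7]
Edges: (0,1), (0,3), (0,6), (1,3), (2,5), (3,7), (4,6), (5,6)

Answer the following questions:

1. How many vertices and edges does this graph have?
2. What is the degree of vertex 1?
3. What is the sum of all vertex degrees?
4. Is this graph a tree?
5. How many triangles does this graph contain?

Count: 8 vertices, 8 edges.
Vertex 1 has neighbors [0, 3], degree = 2.
Handshaking lemma: 2 * 8 = 16.
A tree on 8 vertices has 7 edges. This graph has 8 edges (1 extra). Not a tree.
Number of triangles = 1.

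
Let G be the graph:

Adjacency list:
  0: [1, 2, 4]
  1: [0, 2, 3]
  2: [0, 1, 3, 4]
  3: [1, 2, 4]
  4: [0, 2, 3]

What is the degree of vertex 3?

Vertex 3 has neighbors [1, 2, 4], so deg(3) = 3.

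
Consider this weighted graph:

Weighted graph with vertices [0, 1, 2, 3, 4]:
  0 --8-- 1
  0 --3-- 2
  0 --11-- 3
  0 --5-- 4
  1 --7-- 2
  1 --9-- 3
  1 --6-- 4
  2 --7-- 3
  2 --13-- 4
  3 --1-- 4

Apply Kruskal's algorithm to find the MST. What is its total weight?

Applying Kruskal's algorithm (sort edges by weight, add if no cycle):
  Add (3,4) w=1
  Add (0,2) w=3
  Add (0,4) w=5
  Add (1,4) w=6
  Skip (1,2) w=7 (creates cycle)
  Skip (2,3) w=7 (creates cycle)
  Skip (0,1) w=8 (creates cycle)
  Skip (1,3) w=9 (creates cycle)
  Skip (0,3) w=11 (creates cycle)
  Skip (2,4) w=13 (creates cycle)
MST weight = 15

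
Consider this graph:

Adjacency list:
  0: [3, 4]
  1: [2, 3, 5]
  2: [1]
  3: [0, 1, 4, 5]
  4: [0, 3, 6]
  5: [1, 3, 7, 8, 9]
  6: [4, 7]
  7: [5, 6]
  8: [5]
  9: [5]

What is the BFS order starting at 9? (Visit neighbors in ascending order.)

BFS from vertex 9 (neighbors processed in ascending order):
Visit order: 9, 5, 1, 3, 7, 8, 2, 0, 4, 6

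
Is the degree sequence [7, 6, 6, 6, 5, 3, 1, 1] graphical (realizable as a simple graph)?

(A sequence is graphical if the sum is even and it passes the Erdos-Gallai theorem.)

Sum of degrees = 35. Sum is odd, so the sequence is NOT graphical.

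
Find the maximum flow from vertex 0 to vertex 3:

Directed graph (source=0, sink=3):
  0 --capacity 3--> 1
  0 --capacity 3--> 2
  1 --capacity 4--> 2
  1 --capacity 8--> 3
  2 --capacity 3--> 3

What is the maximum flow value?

Computing max flow:
  Flow on (0->1): 3/3
  Flow on (0->2): 3/3
  Flow on (1->3): 3/8
  Flow on (2->3): 3/3
Maximum flow = 6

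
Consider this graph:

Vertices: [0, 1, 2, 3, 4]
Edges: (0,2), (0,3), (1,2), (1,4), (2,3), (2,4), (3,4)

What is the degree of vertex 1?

Vertex 1 has neighbors [2, 4], so deg(1) = 2.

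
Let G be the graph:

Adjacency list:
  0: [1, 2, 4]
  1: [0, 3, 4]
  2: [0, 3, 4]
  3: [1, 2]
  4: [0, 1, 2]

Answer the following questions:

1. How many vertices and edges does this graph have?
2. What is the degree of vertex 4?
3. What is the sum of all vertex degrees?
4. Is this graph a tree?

Count: 5 vertices, 7 edges.
Vertex 4 has neighbors [0, 1, 2], degree = 3.
Handshaking lemma: 2 * 7 = 14.
A tree on 5 vertices has 4 edges. This graph has 7 edges (3 extra). Not a tree.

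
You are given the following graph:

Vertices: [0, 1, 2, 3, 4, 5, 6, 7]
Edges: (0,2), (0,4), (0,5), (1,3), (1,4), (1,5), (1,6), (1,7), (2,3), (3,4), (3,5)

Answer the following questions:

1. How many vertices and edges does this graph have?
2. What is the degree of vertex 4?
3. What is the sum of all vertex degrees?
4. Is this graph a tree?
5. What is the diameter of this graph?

Count: 8 vertices, 11 edges.
Vertex 4 has neighbors [0, 1, 3], degree = 3.
Handshaking lemma: 2 * 11 = 22.
A tree on 8 vertices has 7 edges. This graph has 11 edges (4 extra). Not a tree.
Diameter (longest shortest path) = 3.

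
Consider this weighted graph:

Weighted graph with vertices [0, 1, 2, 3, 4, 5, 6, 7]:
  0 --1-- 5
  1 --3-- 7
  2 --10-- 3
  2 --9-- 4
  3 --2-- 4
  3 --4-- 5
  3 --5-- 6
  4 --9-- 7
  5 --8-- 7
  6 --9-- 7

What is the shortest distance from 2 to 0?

Using Dijkstra's algorithm from vertex 2:
Shortest path: 2 -> 3 -> 5 -> 0
Total weight: 10 + 4 + 1 = 15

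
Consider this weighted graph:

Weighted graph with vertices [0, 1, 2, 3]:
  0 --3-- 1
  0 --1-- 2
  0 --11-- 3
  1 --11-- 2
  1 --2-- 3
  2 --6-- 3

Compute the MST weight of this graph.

Applying Kruskal's algorithm (sort edges by weight, add if no cycle):
  Add (0,2) w=1
  Add (1,3) w=2
  Add (0,1) w=3
  Skip (2,3) w=6 (creates cycle)
  Skip (0,3) w=11 (creates cycle)
  Skip (1,2) w=11 (creates cycle)
MST weight = 6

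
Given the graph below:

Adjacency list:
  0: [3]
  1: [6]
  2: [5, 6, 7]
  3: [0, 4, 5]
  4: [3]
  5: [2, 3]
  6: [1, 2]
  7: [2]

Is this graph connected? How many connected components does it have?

Checking connectivity: the graph has 1 connected component(s).
All vertices are reachable from each other. The graph IS connected.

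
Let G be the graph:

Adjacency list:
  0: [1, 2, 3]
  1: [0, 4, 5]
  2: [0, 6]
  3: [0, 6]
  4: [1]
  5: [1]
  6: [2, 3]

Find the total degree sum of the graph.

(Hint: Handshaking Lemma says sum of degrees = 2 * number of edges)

Count edges: 7 edges.
By Handshaking Lemma: sum of degrees = 2 * 7 = 14.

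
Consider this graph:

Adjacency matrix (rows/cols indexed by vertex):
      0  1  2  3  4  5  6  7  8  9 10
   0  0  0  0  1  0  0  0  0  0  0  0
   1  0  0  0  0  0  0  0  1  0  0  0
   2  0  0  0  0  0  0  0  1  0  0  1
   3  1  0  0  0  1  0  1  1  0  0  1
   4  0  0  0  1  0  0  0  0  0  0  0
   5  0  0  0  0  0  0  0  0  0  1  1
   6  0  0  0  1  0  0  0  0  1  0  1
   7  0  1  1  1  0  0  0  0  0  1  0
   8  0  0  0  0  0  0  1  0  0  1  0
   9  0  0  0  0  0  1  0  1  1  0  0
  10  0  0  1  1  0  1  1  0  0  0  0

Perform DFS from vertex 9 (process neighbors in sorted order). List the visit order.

DFS from vertex 9 (neighbors processed in ascending order):
Visit order: 9, 5, 10, 2, 7, 1, 3, 0, 4, 6, 8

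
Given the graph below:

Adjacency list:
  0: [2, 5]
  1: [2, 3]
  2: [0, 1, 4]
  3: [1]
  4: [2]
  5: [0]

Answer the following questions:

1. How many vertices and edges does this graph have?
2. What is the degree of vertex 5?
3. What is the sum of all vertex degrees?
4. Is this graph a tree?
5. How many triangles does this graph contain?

Count: 6 vertices, 5 edges.
Vertex 5 has neighbors [0], degree = 1.
Handshaking lemma: 2 * 5 = 10.
A graph is a tree iff it is connected and has exactly n-1 edges. This graph is connected (all 6 vertices in one component) and has 6-1 = 5 edges. It is a tree.
Number of triangles = 0.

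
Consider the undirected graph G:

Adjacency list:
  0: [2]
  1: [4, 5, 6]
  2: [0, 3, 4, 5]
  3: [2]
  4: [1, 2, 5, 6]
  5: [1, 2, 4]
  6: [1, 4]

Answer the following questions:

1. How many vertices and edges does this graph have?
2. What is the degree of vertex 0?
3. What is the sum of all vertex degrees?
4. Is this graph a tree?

Count: 7 vertices, 9 edges.
Vertex 0 has neighbors [2], degree = 1.
Handshaking lemma: 2 * 9 = 18.
A tree on 7 vertices has 6 edges. This graph has 9 edges (3 extra). Not a tree.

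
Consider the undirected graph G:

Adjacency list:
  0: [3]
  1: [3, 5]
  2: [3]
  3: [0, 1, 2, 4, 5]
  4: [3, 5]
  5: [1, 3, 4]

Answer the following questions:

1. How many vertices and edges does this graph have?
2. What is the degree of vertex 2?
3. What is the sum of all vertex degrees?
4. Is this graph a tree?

Count: 6 vertices, 7 edges.
Vertex 2 has neighbors [3], degree = 1.
Handshaking lemma: 2 * 7 = 14.
A tree on 6 vertices has 5 edges. This graph has 7 edges (2 extra). Not a tree.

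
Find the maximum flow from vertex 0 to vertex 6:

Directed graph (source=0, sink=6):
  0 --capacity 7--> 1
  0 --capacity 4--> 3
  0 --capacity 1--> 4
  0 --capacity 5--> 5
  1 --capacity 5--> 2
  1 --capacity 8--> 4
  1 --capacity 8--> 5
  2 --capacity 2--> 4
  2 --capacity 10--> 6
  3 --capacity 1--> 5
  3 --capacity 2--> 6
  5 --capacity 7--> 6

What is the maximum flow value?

Computing max flow:
  Flow on (0->1): 7/7
  Flow on (0->3): 3/4
  Flow on (0->5): 4/5
  Flow on (1->2): 5/5
  Flow on (1->5): 2/8
  Flow on (2->6): 5/10
  Flow on (3->5): 1/1
  Flow on (3->6): 2/2
  Flow on (5->6): 7/7
Maximum flow = 14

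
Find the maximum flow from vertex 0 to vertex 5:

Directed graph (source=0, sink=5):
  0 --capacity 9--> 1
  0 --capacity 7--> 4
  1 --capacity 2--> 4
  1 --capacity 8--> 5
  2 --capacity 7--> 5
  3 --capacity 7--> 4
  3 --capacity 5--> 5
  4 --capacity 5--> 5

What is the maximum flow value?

Computing max flow:
  Flow on (0->1): 8/9
  Flow on (0->4): 5/7
  Flow on (1->5): 8/8
  Flow on (4->5): 5/5
Maximum flow = 13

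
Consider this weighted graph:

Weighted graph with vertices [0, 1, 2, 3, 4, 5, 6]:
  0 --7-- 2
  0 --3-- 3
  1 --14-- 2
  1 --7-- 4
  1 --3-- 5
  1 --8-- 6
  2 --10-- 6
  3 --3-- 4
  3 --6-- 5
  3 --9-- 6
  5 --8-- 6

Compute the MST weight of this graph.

Applying Kruskal's algorithm (sort edges by weight, add if no cycle):
  Add (0,3) w=3
  Add (1,5) w=3
  Add (3,4) w=3
  Add (3,5) w=6
  Add (0,2) w=7
  Skip (1,4) w=7 (creates cycle)
  Add (1,6) w=8
  Skip (5,6) w=8 (creates cycle)
  Skip (3,6) w=9 (creates cycle)
  Skip (2,6) w=10 (creates cycle)
  Skip (1,2) w=14 (creates cycle)
MST weight = 30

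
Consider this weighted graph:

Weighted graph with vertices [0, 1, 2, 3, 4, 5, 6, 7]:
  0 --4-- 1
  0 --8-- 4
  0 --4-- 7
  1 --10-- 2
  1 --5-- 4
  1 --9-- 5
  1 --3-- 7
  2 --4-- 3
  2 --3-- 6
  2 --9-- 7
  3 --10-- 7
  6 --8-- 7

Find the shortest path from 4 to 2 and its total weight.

Using Dijkstra's algorithm from vertex 4:
Shortest path: 4 -> 1 -> 2
Total weight: 5 + 10 = 15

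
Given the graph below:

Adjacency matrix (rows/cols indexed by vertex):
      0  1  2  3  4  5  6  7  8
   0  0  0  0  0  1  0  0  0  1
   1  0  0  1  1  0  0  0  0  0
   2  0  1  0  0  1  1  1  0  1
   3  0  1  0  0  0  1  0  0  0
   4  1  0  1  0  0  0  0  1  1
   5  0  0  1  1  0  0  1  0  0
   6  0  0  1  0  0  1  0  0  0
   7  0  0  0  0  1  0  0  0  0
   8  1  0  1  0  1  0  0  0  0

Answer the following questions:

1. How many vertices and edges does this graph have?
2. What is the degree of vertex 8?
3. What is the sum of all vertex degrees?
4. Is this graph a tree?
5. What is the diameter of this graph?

Count: 9 vertices, 12 edges.
Vertex 8 has neighbors [0, 2, 4], degree = 3.
Handshaking lemma: 2 * 12 = 24.
A tree on 9 vertices has 8 edges. This graph has 12 edges (4 extra). Not a tree.
Diameter (longest shortest path) = 4.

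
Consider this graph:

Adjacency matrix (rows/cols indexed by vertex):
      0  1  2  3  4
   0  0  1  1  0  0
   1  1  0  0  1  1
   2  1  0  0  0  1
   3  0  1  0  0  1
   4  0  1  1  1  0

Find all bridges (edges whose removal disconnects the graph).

No bridges found. The graph is 2-edge-connected (no single edge removal disconnects it).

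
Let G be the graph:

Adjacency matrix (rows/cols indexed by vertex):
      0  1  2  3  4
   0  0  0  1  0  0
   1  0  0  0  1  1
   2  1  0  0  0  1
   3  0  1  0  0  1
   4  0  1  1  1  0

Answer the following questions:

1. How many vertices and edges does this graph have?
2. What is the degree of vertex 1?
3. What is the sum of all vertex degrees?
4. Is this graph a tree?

Count: 5 vertices, 5 edges.
Vertex 1 has neighbors [3, 4], degree = 2.
Handshaking lemma: 2 * 5 = 10.
A tree on 5 vertices has 4 edges. This graph has 5 edges (1 extra). Not a tree.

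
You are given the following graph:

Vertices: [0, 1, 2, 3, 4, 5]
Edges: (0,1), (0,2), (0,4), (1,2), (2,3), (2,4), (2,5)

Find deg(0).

Vertex 0 has neighbors [1, 2, 4], so deg(0) = 3.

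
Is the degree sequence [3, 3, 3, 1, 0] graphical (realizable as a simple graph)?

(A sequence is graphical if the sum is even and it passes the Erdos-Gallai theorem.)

Sum of degrees = 10. Sum is even but fails Erdos-Gallai. The sequence is NOT graphical.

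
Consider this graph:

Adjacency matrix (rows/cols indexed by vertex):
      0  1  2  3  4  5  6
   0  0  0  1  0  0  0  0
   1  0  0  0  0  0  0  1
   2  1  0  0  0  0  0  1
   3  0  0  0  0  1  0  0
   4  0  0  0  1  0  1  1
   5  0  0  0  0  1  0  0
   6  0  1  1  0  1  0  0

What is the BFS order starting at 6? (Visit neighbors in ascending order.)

BFS from vertex 6 (neighbors processed in ascending order):
Visit order: 6, 1, 2, 4, 0, 3, 5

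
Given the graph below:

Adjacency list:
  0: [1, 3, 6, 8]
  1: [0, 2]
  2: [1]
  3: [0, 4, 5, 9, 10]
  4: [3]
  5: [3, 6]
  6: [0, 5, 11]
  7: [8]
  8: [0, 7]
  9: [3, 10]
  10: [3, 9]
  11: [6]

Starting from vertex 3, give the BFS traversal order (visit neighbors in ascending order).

BFS from vertex 3 (neighbors processed in ascending order):
Visit order: 3, 0, 4, 5, 9, 10, 1, 6, 8, 2, 11, 7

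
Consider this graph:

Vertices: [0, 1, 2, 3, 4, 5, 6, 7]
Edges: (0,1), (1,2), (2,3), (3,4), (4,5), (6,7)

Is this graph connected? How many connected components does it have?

Checking connectivity: the graph has 2 connected component(s).
Components: [[0, 1, 2, 3, 4, 5], [6, 7]]. The graph is NOT connected.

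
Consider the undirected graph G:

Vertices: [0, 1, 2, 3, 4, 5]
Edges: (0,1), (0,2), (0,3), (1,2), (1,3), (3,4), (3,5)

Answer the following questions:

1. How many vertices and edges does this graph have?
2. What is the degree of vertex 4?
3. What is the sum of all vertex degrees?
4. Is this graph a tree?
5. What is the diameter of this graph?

Count: 6 vertices, 7 edges.
Vertex 4 has neighbors [3], degree = 1.
Handshaking lemma: 2 * 7 = 14.
A tree on 6 vertices has 5 edges. This graph has 7 edges (2 extra). Not a tree.
Diameter (longest shortest path) = 3.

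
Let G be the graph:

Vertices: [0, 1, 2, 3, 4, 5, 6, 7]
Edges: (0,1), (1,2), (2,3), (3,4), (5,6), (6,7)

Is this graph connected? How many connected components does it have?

Checking connectivity: the graph has 2 connected component(s).
Components: [[0, 1, 2, 3, 4], [5, 6, 7]]. The graph is NOT connected.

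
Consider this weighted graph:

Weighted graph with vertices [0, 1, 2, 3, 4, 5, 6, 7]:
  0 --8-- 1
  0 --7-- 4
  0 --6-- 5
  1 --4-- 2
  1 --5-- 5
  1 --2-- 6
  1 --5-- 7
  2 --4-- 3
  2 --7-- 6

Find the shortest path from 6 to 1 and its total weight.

Using Dijkstra's algorithm from vertex 6:
Shortest path: 6 -> 1
Total weight: 2 = 2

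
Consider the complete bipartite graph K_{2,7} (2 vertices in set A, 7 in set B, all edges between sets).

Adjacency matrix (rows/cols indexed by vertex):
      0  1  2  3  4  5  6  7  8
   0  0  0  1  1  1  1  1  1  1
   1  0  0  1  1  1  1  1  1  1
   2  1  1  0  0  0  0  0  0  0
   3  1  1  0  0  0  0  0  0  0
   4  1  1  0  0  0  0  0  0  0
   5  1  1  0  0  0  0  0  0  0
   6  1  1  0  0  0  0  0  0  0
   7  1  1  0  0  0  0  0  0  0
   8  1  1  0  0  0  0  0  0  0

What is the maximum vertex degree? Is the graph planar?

Set-A vertices have degree 7; set-B vertices have degree 2. Maximum degree = max(2,7) = 7.
min(2,7) <= 2, so K_{2,7} avoids a K_{3,3} subdivision and is planar.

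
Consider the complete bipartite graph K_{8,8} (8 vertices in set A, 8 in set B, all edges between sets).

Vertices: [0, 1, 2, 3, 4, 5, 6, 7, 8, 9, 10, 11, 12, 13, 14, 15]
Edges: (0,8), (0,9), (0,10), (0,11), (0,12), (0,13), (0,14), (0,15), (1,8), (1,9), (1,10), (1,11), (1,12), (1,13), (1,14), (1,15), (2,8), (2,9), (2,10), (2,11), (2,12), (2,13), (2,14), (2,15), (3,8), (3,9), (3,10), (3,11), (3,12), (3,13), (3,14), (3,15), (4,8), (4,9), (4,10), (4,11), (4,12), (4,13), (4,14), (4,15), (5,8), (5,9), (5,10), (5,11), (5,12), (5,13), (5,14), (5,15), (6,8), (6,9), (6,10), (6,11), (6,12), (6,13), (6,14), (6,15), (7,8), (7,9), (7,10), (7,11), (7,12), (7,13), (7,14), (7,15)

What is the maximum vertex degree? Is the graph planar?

Set-A vertices have degree 8; set-B vertices have degree 8. Maximum degree = max(8,8) = 8.
K_{8,8} contains K_{3,3} as a subgraph (since both sides have >= 3 vertices); by Kuratowski's theorem it is not planar.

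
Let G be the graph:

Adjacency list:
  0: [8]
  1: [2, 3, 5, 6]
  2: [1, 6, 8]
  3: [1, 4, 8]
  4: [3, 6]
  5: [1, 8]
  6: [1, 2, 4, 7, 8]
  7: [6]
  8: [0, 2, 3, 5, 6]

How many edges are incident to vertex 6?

Vertex 6 has neighbors [1, 2, 4, 7, 8], so deg(6) = 5.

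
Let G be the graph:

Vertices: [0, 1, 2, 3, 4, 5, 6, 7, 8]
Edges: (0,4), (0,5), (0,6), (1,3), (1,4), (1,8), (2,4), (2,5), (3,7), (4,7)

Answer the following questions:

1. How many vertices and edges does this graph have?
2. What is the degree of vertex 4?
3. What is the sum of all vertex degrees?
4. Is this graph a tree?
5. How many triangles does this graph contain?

Count: 9 vertices, 10 edges.
Vertex 4 has neighbors [0, 1, 2, 7], degree = 4.
Handshaking lemma: 2 * 10 = 20.
A tree on 9 vertices has 8 edges. This graph has 10 edges (2 extra). Not a tree.
Number of triangles = 0.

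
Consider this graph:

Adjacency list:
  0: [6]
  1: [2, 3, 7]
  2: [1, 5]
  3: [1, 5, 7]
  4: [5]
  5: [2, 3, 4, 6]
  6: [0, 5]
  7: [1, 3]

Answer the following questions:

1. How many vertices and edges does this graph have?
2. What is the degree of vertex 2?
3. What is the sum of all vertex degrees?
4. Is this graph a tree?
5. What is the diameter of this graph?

Count: 8 vertices, 9 edges.
Vertex 2 has neighbors [1, 5], degree = 2.
Handshaking lemma: 2 * 9 = 18.
A tree on 8 vertices has 7 edges. This graph has 9 edges (2 extra). Not a tree.
Diameter (longest shortest path) = 4.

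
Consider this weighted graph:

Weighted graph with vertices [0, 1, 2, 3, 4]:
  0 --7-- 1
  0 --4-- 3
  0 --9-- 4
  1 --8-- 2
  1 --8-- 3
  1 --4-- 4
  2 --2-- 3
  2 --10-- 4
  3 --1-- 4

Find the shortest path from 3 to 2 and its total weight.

Using Dijkstra's algorithm from vertex 3:
Shortest path: 3 -> 2
Total weight: 2 = 2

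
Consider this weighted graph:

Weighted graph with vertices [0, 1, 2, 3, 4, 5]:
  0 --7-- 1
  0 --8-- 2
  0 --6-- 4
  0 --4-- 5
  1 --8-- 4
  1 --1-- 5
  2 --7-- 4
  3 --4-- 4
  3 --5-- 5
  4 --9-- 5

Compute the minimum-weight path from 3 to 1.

Using Dijkstra's algorithm from vertex 3:
Shortest path: 3 -> 5 -> 1
Total weight: 5 + 1 = 6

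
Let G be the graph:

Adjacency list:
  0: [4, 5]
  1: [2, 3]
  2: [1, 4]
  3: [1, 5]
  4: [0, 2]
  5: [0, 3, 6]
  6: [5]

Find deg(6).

Vertex 6 has neighbors [5], so deg(6) = 1.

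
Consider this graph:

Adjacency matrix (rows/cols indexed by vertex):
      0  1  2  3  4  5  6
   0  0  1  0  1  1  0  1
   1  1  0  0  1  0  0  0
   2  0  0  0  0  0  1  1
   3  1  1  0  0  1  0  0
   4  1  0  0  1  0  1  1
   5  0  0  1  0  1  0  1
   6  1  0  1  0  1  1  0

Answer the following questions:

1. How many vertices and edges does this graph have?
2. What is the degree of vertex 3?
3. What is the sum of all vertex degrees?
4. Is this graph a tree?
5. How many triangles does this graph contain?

Count: 7 vertices, 11 edges.
Vertex 3 has neighbors [0, 1, 4], degree = 3.
Handshaking lemma: 2 * 11 = 22.
A tree on 7 vertices has 6 edges. This graph has 11 edges (5 extra). Not a tree.
Number of triangles = 5.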